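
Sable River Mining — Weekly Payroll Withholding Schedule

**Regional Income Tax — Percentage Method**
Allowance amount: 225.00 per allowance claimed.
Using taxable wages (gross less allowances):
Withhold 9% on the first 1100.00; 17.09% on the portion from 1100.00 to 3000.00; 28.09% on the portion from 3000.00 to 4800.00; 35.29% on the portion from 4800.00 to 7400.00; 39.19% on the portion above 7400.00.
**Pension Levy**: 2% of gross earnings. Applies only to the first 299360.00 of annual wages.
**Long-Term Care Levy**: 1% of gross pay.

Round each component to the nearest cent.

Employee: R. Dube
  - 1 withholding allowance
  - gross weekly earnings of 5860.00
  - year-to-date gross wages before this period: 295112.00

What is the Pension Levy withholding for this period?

84.96

Pension Levy: cap 299360.00 − YTD 295112.00 = 4248.00 subject; 2% × 4248.00 = 84.96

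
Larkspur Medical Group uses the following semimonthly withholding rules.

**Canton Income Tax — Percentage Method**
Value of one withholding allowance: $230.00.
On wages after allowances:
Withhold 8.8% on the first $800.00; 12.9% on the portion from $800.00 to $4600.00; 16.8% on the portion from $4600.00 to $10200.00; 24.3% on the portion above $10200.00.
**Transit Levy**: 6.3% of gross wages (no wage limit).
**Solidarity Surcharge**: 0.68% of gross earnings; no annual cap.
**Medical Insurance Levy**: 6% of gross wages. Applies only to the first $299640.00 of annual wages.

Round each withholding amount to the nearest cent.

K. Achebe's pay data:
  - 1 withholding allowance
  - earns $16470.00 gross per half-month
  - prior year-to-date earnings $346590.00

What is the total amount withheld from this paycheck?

Canton Income Tax: taxable = $16470.00 − 1×$230.00 = $16240.00
  $1501.40 + 24.3% × ($16240.00 − $10200.00) = $1501.40 + 24.3% × $6040.00 = $2969.12
Transit Levy: 6.3% × $16470.00 = $1037.61
Solidarity Surcharge: 0.68% × $16470.00 = $112.00
Medical Insurance Levy: YTD $346590.00 ≥ cap $299640.00 → $0.00
Total: $2969.12 + $1037.61 + $112.00 + $0.00 = $4118.73

$4118.73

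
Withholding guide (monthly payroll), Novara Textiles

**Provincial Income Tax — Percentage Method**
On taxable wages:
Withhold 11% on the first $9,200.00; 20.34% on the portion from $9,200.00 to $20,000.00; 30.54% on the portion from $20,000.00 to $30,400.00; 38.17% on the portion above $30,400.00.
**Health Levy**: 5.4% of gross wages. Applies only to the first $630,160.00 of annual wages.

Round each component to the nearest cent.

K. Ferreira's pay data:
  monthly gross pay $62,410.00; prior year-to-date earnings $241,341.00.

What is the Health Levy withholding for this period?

Health Levy: 5.4% × $62,410.00 = $3,370.14

$3,370.14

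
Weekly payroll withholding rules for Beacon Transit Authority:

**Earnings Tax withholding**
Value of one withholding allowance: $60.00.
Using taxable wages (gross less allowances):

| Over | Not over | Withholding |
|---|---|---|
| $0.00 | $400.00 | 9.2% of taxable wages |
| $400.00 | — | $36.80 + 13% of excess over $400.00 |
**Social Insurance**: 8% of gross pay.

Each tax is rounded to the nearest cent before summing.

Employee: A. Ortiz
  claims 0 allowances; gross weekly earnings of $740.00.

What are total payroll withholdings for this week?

Earnings Tax: taxable = $740.00
  $36.80 + 13% × ($740.00 − $400.00) = $36.80 + 13% × $340.00 = $81.00
Social Insurance: 8% × $740.00 = $59.20
Total: $81.00 + $59.20 = $140.20

$140.20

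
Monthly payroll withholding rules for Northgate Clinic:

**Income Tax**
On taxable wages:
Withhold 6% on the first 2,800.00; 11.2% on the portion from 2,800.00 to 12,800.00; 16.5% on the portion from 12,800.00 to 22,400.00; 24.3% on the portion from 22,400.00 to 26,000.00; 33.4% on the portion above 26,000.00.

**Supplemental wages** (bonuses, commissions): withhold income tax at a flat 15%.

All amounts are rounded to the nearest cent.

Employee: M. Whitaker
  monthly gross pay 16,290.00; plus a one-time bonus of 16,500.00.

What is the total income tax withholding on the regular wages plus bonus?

Income Tax: taxable = 16,290.00
  1,288.00 + 16.5% × (16,290.00 − 12,800.00) = 1,288.00 + 16.5% × 3,490.00 = 1,863.85
Supplemental (15% flat on bonus): 15% × 16,500.00 = 2,475.00
Total income tax: 1,863.85 + 2,475.00 = 4,338.85

4,338.85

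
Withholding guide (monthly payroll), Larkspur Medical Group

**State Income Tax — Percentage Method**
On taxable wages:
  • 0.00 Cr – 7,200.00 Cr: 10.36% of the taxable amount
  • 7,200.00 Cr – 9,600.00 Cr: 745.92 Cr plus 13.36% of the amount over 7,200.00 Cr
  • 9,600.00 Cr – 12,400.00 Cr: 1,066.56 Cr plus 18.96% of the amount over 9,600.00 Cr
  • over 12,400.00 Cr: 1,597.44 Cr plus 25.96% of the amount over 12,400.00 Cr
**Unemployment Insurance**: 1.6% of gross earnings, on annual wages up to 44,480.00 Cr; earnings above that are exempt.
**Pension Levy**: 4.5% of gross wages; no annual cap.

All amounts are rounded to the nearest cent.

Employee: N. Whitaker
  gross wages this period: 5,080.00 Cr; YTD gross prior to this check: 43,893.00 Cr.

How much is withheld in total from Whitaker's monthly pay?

State Income Tax: taxable = 5,080.00 Cr
  10.36% × 5,080.00 Cr = 526.29 Cr
Unemployment Insurance: cap 44,480.00 Cr − YTD 43,893.00 Cr = 587.00 Cr subject; 1.6% × 587.00 Cr = 9.39 Cr
Pension Levy: 4.5% × 5,080.00 Cr = 228.60 Cr
Total: 526.29 Cr + 9.39 Cr + 228.60 Cr = 764.28 Cr

764.28 Cr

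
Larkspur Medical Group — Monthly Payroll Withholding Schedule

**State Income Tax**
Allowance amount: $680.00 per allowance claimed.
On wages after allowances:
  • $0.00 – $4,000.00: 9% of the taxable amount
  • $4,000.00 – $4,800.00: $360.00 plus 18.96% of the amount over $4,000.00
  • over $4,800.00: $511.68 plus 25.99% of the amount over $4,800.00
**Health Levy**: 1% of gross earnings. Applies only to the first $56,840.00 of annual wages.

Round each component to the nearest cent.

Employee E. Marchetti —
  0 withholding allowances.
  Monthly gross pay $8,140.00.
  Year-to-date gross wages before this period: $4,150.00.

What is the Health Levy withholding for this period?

Health Levy: 1% × $8,140.00 = $81.40

$81.40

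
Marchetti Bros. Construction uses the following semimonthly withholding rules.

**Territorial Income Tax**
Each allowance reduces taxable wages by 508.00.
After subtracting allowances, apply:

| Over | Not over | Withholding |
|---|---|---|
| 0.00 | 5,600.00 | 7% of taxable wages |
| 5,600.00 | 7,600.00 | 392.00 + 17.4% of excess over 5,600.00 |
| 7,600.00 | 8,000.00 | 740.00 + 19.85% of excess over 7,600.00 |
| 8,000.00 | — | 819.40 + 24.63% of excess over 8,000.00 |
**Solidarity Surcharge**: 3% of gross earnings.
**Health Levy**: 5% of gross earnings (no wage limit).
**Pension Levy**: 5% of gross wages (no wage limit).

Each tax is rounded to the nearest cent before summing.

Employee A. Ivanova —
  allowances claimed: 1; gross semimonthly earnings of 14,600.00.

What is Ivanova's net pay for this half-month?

Territorial Income Tax: taxable = 14,600.00 − 1×508.00 = 14,092.00
  819.40 + 24.63% × (14,092.00 − 8,000.00) = 819.40 + 24.63% × 6,092.00 = 2,319.86
Solidarity Surcharge: 3% × 14,600.00 = 438.00
Health Levy: 5% × 14,600.00 = 730.00
Pension Levy: 5% × 14,600.00 = 730.00
Total withheld: 2,319.86 + 438.00 + 730.00 + 730.00 = 4,217.86
Net pay: 14,600.00 − 4,217.86 = 10,382.14

10,382.14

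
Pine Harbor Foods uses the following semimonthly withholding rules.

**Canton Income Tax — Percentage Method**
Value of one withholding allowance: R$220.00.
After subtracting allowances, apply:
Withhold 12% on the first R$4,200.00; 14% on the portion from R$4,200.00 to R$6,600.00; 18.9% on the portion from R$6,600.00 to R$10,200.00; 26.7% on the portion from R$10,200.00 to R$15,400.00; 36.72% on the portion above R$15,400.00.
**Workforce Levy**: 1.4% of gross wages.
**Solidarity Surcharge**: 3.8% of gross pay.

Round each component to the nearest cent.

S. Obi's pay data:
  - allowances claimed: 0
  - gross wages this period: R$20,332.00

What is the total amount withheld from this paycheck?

Canton Income Tax: taxable = R$20,332.00
  R$2,908.80 + 36.72% × (R$20,332.00 − R$15,400.00) = R$2,908.80 + 36.72% × R$4,932.00 = R$4,719.83
Workforce Levy: 1.4% × R$20,332.00 = R$284.65
Solidarity Surcharge: 3.8% × R$20,332.00 = R$772.62
Total: R$4,719.83 + R$284.65 + R$772.62 = R$5,777.10

R$5,777.10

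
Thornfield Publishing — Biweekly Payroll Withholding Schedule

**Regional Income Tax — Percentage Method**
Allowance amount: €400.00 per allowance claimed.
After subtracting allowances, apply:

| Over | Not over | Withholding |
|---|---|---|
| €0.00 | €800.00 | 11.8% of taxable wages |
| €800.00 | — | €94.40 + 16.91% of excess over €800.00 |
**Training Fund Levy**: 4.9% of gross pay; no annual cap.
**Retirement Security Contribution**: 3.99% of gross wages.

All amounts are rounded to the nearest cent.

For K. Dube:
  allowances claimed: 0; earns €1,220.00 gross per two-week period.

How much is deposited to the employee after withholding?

€946.12

Regional Income Tax: taxable = €1,220.00
  €94.40 + 16.91% × (€1,220.00 − €800.00) = €94.40 + 16.91% × €420.00 = €165.42
Training Fund Levy: 4.9% × €1,220.00 = €59.78
Retirement Security Contribution: 3.99% × €1,220.00 = €48.68
Total withheld: €165.42 + €59.78 + €48.68 = €273.88
Net pay: €1,220.00 − €273.88 = €946.12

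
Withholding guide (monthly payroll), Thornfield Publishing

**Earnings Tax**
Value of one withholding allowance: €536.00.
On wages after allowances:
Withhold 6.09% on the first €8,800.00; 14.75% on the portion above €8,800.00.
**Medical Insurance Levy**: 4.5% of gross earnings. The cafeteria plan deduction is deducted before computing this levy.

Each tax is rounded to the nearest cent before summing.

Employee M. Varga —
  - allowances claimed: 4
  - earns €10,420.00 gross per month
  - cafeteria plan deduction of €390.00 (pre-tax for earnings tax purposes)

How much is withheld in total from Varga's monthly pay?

Earnings Tax: taxable = €10,420.00 − €390.00 − 4×€536.00 = €7,886.00
  6.09% × €7,886.00 = €480.26
Medical Insurance Levy: 4.5% × €10,030.00 = €451.35
Total: €480.26 + €451.35 = €931.61

€931.61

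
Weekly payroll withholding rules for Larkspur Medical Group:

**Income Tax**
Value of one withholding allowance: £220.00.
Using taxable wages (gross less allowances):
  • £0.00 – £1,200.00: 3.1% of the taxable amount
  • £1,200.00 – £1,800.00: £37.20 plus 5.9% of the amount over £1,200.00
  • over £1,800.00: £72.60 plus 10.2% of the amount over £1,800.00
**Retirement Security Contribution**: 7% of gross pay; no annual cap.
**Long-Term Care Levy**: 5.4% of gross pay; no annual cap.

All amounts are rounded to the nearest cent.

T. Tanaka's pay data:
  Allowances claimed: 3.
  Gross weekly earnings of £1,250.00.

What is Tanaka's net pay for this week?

£1,076.71

Income Tax: taxable = £1,250.00 − 3×£220.00 = £590.00
  3.1% × £590.00 = £18.29
Retirement Security Contribution: 7% × £1,250.00 = £87.50
Long-Term Care Levy: 5.4% × £1,250.00 = £67.50
Total withheld: £18.29 + £87.50 + £67.50 = £173.29
Net pay: £1,250.00 − £173.29 = £1,076.71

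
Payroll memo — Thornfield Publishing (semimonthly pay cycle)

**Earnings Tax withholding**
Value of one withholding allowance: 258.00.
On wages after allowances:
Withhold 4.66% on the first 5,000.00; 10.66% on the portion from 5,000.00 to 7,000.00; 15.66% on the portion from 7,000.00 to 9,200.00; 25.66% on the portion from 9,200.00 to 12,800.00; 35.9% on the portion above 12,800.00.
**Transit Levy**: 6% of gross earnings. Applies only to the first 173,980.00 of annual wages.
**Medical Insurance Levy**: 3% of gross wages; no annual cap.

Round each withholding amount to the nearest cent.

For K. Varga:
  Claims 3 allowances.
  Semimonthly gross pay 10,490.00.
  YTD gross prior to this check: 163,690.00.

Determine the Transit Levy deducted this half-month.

617.40

Transit Levy: cap 173,980.00 − YTD 163,690.00 = 10,290.00 subject; 6% × 10,290.00 = 617.40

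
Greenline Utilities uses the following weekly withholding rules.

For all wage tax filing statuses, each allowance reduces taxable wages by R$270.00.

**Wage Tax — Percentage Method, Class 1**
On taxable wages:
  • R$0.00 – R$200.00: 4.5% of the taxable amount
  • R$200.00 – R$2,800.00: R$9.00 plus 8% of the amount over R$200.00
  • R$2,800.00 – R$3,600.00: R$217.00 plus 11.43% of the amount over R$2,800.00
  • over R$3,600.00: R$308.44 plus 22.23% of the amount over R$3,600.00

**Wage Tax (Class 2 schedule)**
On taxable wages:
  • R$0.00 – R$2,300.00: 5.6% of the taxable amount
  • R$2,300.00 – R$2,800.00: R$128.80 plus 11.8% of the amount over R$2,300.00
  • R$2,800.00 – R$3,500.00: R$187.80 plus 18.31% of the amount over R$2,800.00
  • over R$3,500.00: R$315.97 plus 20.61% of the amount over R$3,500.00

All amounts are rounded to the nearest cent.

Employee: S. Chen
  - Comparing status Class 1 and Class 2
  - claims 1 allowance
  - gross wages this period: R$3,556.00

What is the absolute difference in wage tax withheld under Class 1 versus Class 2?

R$4.24

Wage Tax (Class 1): taxable = R$3,556.00 − 1×R$270.00 = R$3,286.00
  R$217.00 + 11.43% × (R$3,286.00 − R$2,800.00) = R$217.00 + 11.43% × R$486.00 = R$272.55
Wage Tax (Class 2): taxable = R$3,556.00 − 1×R$270.00 = R$3,286.00
  R$187.80 + 18.31% × (R$3,286.00 − R$2,800.00) = R$187.80 + 18.31% × R$486.00 = R$276.79
Difference: |R$272.55 − R$276.79| = R$4.24 (higher under Class 2)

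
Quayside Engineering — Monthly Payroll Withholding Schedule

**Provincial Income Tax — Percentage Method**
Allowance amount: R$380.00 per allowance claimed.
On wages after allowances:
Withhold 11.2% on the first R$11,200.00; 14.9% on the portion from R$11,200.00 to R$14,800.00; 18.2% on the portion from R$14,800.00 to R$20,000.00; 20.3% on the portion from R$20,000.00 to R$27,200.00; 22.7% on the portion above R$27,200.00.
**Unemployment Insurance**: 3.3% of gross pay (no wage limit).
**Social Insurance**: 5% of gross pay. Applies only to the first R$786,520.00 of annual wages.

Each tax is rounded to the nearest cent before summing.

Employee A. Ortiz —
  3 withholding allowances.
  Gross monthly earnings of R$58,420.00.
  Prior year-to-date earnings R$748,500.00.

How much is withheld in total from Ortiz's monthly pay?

R$14,855.82

Provincial Income Tax: taxable = R$58,420.00 − 3×R$380.00 = R$57,280.00
  R$4,198.80 + 22.7% × (R$57,280.00 − R$27,200.00) = R$4,198.80 + 22.7% × R$30,080.00 = R$11,026.96
Unemployment Insurance: 3.3% × R$58,420.00 = R$1,927.86
Social Insurance: cap R$786,520.00 − YTD R$748,500.00 = R$38,020.00 subject; 5% × R$38,020.00 = R$1,901.00
Total: R$11,026.96 + R$1,927.86 + R$1,901.00 = R$14,855.82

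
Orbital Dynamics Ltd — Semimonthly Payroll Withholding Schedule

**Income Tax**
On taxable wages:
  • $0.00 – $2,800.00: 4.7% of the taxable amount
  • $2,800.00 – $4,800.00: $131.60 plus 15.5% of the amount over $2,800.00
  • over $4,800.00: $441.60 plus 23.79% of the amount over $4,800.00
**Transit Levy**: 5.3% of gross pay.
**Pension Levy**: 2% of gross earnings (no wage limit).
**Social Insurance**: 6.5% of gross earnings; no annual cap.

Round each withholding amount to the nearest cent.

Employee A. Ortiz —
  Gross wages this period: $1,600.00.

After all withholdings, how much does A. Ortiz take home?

Income Tax: taxable = $1,600.00
  4.7% × $1,600.00 = $75.20
Transit Levy: 5.3% × $1,600.00 = $84.80
Pension Levy: 2% × $1,600.00 = $32.00
Social Insurance: 6.5% × $1,600.00 = $104.00
Total withheld: $75.20 + $84.80 + $32.00 + $104.00 = $296.00
Net pay: $1,600.00 − $296.00 = $1,304.00

$1,304.00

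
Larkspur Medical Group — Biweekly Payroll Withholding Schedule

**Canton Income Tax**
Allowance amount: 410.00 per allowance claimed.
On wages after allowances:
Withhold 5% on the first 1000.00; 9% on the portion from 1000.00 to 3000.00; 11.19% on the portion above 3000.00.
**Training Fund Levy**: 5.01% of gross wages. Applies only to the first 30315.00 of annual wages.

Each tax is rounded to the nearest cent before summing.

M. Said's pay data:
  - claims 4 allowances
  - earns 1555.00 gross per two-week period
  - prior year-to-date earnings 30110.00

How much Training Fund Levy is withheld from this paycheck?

Training Fund Levy: cap 30315.00 − YTD 30110.00 = 205.00 subject; 5.01% × 205.00 = 10.27

10.27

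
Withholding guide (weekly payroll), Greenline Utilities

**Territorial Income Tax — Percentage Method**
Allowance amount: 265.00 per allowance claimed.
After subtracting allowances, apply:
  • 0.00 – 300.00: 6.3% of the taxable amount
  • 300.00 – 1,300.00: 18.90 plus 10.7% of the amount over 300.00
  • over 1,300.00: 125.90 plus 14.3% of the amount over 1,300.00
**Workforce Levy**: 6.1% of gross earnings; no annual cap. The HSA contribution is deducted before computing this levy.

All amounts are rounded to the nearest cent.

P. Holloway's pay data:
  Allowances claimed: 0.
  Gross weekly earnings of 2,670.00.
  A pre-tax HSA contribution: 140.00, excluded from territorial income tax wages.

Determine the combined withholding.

456.12

Territorial Income Tax: taxable = 2,670.00 − 140.00 = 2,530.00
  125.90 + 14.3% × (2,530.00 − 1,300.00) = 125.90 + 14.3% × 1,230.00 = 301.79
Workforce Levy: 6.1% × 2,530.00 = 154.33
Total: 301.79 + 154.33 = 456.12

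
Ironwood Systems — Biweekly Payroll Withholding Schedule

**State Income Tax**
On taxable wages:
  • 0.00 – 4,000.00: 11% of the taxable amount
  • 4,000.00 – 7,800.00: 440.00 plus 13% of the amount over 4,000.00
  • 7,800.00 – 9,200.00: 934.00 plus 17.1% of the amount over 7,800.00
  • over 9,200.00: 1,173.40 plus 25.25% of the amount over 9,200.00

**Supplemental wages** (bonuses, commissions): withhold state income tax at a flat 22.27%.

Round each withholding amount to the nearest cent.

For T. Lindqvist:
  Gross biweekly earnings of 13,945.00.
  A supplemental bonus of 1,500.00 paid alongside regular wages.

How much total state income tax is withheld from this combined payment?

2,705.56

State Income Tax: taxable = 13,945.00
  1,173.40 + 25.25% × (13,945.00 − 9,200.00) = 1,173.40 + 25.25% × 4,745.00 = 2,371.51
Supplemental (22.27% flat on bonus): 22.27% × 1,500.00 = 334.05
Total state income tax: 2,371.51 + 334.05 = 2,705.56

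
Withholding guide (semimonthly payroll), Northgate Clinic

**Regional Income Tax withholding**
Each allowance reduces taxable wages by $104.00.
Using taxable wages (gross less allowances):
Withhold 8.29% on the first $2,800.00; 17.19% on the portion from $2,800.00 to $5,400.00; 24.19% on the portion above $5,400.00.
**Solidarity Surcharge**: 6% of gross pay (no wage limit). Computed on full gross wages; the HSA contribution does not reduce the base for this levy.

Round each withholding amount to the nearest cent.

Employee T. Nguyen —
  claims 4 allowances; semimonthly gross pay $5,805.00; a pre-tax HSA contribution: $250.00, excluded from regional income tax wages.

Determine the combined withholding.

Regional Income Tax: taxable = $5,805.00 − $250.00 − 4×$104.00 = $5,139.00
  $232.12 + 17.19% × ($5,139.00 − $2,800.00) = $232.12 + 17.19% × $2,339.00 = $634.19
Solidarity Surcharge: 6% × $5,805.00 = $348.30
Total: $634.19 + $348.30 = $982.49

$982.49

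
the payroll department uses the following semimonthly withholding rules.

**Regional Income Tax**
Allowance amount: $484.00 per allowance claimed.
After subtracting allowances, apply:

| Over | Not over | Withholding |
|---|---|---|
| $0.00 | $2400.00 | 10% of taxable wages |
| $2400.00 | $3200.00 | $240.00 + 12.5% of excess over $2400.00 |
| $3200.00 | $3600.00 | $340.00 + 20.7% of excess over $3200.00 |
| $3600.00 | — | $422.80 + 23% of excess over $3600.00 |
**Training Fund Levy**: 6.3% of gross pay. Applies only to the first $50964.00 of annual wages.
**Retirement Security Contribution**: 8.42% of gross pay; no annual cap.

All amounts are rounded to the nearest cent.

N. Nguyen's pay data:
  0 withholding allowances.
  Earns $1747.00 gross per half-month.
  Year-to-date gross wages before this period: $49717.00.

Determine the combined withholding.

$400.36

Regional Income Tax: taxable = $1747.00
  10% × $1747.00 = $174.70
Training Fund Levy: cap $50964.00 − YTD $49717.00 = $1247.00 subject; 6.3% × $1247.00 = $78.56
Retirement Security Contribution: 8.42% × $1747.00 = $147.10
Total: $174.70 + $78.56 + $147.10 = $400.36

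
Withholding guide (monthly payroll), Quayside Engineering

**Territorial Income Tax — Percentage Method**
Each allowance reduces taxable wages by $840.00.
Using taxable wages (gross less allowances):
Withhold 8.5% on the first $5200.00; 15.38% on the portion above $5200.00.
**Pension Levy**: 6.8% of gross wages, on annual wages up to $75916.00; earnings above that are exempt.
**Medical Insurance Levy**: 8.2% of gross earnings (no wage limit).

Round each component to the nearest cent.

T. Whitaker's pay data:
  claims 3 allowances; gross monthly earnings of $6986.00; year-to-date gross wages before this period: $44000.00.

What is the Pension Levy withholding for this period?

Pension Levy: 6.8% × $6986.00 = $475.05

$475.05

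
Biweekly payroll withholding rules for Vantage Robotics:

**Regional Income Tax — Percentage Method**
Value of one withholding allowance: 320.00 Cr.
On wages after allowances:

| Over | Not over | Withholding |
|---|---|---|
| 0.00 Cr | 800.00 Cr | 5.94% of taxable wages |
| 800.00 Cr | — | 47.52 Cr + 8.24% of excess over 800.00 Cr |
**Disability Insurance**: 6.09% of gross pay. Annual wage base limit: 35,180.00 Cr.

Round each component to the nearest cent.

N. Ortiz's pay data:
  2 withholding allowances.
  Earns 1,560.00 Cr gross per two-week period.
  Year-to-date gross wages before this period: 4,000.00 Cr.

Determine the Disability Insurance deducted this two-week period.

95.00 Cr

Disability Insurance: 6.09% × 1,560.00 Cr = 95.00 Cr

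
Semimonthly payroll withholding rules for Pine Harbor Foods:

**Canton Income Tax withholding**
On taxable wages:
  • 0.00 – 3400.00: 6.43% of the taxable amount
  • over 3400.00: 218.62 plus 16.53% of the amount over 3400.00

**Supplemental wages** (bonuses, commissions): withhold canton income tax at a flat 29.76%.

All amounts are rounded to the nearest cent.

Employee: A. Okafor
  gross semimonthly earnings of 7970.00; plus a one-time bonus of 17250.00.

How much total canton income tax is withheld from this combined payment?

6107.64

Canton Income Tax: taxable = 7970.00
  218.62 + 16.53% × (7970.00 − 3400.00) = 218.62 + 16.53% × 4570.00 = 974.04
Supplemental (29.76% flat on bonus): 29.76% × 17250.00 = 5133.60
Total canton income tax: 974.04 + 5133.60 = 6107.64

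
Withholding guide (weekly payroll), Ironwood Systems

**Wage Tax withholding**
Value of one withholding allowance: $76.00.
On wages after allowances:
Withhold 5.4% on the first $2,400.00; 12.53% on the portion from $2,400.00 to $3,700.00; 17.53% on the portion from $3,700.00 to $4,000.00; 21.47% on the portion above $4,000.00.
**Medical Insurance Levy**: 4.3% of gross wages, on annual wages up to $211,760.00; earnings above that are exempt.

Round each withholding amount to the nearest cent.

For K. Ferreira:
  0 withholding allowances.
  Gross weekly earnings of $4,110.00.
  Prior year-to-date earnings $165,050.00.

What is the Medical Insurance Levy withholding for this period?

$176.73

Medical Insurance Levy: 4.3% × $4,110.00 = $176.73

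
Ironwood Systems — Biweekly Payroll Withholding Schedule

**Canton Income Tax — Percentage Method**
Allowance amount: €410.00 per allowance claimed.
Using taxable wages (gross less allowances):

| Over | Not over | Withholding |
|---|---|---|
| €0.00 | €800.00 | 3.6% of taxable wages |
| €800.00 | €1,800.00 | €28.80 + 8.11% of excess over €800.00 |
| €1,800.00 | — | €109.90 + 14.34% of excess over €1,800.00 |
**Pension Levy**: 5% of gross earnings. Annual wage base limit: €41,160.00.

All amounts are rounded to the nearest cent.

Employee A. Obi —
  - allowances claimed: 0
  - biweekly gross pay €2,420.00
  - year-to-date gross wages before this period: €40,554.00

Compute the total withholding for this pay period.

Canton Income Tax: taxable = €2,420.00
  €109.90 + 14.34% × (€2,420.00 − €1,800.00) = €109.90 + 14.34% × €620.00 = €198.81
Pension Levy: cap €41,160.00 − YTD €40,554.00 = €606.00 subject; 5% × €606.00 = €30.30
Total: €198.81 + €30.30 = €229.11

€229.11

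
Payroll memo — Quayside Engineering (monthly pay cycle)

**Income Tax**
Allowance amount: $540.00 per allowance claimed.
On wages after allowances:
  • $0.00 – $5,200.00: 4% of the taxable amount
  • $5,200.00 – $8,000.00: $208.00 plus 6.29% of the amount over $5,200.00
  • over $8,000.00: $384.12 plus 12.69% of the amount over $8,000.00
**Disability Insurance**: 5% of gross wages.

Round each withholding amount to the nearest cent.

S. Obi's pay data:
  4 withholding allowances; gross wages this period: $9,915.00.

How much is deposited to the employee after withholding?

Income Tax: taxable = $9,915.00 − 4×$540.00 = $7,755.00
  $208.00 + 6.29% × ($7,755.00 − $5,200.00) = $208.00 + 6.29% × $2,555.00 = $368.71
Disability Insurance: 5% × $9,915.00 = $495.75
Total withheld: $368.71 + $495.75 = $864.46
Net pay: $9,915.00 − $864.46 = $9,050.54

$9,050.54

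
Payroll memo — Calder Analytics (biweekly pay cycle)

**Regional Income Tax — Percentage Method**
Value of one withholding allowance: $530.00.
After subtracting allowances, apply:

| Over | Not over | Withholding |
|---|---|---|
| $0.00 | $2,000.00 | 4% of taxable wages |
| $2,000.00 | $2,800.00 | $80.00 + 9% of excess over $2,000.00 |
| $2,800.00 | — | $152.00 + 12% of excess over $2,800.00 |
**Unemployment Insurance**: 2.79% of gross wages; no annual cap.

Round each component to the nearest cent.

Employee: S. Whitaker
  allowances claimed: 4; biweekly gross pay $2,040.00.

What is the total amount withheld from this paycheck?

Regional Income Tax: taxable = $2,040.00 − 4×$530.00 = $-80.00
  Taxable ≤ 0 → $0.00
Unemployment Insurance: 2.79% × $2,040.00 = $56.92
Total: $0.00 + $56.92 = $56.92

$56.92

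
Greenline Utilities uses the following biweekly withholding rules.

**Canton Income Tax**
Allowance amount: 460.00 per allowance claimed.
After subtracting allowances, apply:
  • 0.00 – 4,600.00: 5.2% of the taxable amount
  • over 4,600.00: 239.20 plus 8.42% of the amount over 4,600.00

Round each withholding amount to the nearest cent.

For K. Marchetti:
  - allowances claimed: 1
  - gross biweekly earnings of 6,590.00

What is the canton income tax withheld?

368.03

Canton Income Tax: taxable = 6,590.00 − 1×460.00 = 6,130.00
  239.20 + 8.42% × (6,130.00 − 4,600.00) = 239.20 + 8.42% × 1,530.00 = 368.03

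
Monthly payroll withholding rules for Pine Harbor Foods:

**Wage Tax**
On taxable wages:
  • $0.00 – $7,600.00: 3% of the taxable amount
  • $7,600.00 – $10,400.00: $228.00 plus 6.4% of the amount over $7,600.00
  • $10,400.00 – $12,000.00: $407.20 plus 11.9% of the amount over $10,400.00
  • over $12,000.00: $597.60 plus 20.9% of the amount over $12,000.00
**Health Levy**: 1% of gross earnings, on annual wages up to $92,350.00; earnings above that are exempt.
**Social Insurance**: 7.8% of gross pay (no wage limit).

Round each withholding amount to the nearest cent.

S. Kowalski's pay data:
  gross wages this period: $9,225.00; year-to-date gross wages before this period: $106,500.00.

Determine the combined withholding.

Wage Tax: taxable = $9,225.00
  $228.00 + 6.4% × ($9,225.00 − $7,600.00) = $228.00 + 6.4% × $1,625.00 = $332.00
Health Levy: YTD $106,500.00 ≥ cap $92,350.00 → $0.00
Social Insurance: 7.8% × $9,225.00 = $719.55
Total: $332.00 + $0.00 + $719.55 = $1,051.55

$1,051.55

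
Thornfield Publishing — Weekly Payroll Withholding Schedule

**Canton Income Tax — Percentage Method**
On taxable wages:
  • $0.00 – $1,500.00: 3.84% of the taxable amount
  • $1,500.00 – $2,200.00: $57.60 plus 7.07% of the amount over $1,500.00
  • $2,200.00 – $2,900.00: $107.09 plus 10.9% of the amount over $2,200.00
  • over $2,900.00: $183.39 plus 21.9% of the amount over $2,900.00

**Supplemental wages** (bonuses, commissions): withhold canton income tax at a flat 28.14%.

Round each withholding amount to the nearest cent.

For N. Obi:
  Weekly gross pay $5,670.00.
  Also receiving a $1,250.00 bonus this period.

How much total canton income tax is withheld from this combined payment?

$1,141.77

Canton Income Tax: taxable = $5,670.00
  $183.39 + 21.9% × ($5,670.00 − $2,900.00) = $183.39 + 21.9% × $2,770.00 = $790.02
Supplemental (28.14% flat on bonus): 28.14% × $1,250.00 = $351.75
Total canton income tax: $790.02 + $351.75 = $1,141.77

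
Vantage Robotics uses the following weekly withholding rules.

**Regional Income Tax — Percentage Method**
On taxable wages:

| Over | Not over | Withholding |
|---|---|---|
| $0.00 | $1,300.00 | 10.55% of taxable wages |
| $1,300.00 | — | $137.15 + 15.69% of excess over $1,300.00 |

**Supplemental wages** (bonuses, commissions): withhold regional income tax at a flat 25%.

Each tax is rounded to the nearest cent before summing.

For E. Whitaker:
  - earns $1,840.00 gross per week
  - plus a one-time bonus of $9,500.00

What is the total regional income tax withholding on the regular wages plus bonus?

$2,596.88

Regional Income Tax: taxable = $1,840.00
  $137.15 + 15.69% × ($1,840.00 − $1,300.00) = $137.15 + 15.69% × $540.00 = $221.88
Supplemental (25% flat on bonus): 25% × $9,500.00 = $2,375.00
Total regional income tax: $221.88 + $2,375.00 = $2,596.88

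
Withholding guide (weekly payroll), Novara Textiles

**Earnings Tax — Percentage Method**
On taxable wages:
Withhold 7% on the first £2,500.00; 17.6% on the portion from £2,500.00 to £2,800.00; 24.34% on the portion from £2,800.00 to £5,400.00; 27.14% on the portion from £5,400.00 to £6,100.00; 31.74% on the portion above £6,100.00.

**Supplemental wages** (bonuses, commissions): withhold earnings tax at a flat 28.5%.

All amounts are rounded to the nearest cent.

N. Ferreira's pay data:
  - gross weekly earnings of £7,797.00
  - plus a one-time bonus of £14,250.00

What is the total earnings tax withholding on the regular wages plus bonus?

£5,650.50

Earnings Tax: taxable = £7,797.00
  £1,050.62 + 31.74% × (£7,797.00 − £6,100.00) = £1,050.62 + 31.74% × £1,697.00 = £1,589.25
Supplemental (28.5% flat on bonus): 28.5% × £14,250.00 = £4,061.25
Total earnings tax: £1,589.25 + £4,061.25 = £5,650.50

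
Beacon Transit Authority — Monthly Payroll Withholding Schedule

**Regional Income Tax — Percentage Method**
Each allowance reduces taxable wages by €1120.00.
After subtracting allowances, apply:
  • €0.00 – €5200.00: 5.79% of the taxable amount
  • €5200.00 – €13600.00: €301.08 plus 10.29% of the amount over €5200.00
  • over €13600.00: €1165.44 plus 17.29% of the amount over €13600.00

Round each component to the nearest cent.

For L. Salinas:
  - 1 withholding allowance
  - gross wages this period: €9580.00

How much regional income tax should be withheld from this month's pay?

€636.53

Regional Income Tax: taxable = €9580.00 − 1×€1120.00 = €8460.00
  €301.08 + 10.29% × (€8460.00 − €5200.00) = €301.08 + 10.29% × €3260.00 = €636.53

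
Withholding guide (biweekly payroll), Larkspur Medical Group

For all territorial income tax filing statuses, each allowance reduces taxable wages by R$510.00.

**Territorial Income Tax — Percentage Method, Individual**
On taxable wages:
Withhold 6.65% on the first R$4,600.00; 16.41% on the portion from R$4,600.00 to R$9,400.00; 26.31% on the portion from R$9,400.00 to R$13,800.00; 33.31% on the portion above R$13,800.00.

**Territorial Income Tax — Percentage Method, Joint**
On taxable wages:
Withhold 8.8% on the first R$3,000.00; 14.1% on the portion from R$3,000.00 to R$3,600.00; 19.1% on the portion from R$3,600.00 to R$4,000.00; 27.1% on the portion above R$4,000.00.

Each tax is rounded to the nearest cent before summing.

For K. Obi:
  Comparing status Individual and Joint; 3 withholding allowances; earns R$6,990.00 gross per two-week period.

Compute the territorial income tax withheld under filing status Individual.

R$447.03

Territorial Income Tax (Individual): taxable = R$6,990.00 − 3×R$510.00 = R$5,460.00
  R$305.90 + 16.41% × (R$5,460.00 − R$4,600.00) = R$305.90 + 16.41% × R$860.00 = R$447.03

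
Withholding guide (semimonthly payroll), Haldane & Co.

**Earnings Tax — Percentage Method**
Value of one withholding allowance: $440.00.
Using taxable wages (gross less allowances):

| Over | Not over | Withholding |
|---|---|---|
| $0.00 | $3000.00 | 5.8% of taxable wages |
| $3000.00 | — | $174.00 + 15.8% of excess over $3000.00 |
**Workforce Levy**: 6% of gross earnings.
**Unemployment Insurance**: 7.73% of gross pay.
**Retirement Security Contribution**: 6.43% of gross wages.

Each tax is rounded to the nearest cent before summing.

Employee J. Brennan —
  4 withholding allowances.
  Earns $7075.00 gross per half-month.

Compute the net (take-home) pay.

Earnings Tax: taxable = $7075.00 − 4×$440.00 = $5315.00
  $174.00 + 15.8% × ($5315.00 − $3000.00) = $174.00 + 15.8% × $2315.00 = $539.77
Workforce Levy: 6% × $7075.00 = $424.50
Unemployment Insurance: 7.73% × $7075.00 = $546.90
Retirement Security Contribution: 6.43% × $7075.00 = $454.92
Total withheld: $539.77 + $424.50 + $546.90 + $454.92 = $1966.09
Net pay: $7075.00 − $1966.09 = $5108.91

$5108.91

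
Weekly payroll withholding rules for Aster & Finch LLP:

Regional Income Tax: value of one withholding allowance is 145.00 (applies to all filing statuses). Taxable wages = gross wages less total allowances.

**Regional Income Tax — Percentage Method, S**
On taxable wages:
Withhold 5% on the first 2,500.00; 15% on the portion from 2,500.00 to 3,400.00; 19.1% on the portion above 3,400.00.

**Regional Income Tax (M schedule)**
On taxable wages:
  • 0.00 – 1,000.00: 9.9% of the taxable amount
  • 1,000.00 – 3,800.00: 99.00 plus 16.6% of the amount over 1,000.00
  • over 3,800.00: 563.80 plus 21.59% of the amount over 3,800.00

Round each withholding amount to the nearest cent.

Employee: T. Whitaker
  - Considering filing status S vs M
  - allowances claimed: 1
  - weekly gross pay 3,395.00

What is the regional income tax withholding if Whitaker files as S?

237.50

Regional Income Tax (S): taxable = 3,395.00 − 1×145.00 = 3,250.00
  125.00 + 15% × (3,250.00 − 2,500.00) = 125.00 + 15% × 750.00 = 237.50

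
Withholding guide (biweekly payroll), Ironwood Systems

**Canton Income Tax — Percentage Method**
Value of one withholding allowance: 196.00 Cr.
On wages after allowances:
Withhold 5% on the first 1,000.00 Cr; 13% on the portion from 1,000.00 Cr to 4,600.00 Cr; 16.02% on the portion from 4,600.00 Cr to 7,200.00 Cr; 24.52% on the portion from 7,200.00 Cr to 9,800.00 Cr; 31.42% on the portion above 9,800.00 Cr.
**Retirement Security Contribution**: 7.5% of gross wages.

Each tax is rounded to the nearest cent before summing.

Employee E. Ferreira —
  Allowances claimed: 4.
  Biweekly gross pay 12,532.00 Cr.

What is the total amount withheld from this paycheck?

3,124.00 Cr

Canton Income Tax: taxable = 12,532.00 Cr − 4×196.00 Cr = 11,748.00 Cr
  1,572.04 Cr + 31.42% × (11,748.00 Cr − 9,800.00 Cr) = 1,572.04 Cr + 31.42% × 1,948.00 Cr = 2,184.10 Cr
Retirement Security Contribution: 7.5% × 12,532.00 Cr = 939.90 Cr
Total: 2,184.10 Cr + 939.90 Cr = 3,124.00 Cr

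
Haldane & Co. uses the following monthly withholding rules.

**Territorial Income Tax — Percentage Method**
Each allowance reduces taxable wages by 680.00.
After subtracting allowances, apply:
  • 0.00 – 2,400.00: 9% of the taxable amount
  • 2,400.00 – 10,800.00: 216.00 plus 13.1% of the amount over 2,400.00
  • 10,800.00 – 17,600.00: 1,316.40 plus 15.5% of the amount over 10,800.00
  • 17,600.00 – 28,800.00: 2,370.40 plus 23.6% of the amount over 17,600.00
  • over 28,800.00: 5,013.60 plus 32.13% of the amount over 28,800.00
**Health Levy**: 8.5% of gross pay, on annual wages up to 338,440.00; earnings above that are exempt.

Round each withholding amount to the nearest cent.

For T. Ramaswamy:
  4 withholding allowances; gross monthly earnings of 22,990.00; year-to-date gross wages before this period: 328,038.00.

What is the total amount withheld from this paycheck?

3,884.69

Territorial Income Tax: taxable = 22,990.00 − 4×680.00 = 20,270.00
  2,370.40 + 23.6% × (20,270.00 − 17,600.00) = 2,370.40 + 23.6% × 2,670.00 = 3,000.52
Health Levy: cap 338,440.00 − YTD 328,038.00 = 10,402.00 subject; 8.5% × 10,402.00 = 884.17
Total: 3,000.52 + 884.17 = 3,884.69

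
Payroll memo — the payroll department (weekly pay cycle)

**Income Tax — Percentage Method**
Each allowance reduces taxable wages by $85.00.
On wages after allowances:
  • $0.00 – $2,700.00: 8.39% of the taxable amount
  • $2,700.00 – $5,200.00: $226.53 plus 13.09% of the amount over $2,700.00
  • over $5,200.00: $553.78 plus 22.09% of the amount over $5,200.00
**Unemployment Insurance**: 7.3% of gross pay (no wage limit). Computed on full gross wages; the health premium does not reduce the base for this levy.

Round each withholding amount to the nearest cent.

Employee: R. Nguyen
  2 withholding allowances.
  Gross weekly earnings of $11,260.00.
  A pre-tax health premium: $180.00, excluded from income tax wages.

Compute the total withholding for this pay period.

$2,637.10

Income Tax: taxable = $11,260.00 − $180.00 − 2×$85.00 = $10,910.00
  $553.78 + 22.09% × ($10,910.00 − $5,200.00) = $553.78 + 22.09% × $5,710.00 = $1,815.12
Unemployment Insurance: 7.3% × $11,260.00 = $821.98
Total: $1,815.12 + $821.98 = $2,637.10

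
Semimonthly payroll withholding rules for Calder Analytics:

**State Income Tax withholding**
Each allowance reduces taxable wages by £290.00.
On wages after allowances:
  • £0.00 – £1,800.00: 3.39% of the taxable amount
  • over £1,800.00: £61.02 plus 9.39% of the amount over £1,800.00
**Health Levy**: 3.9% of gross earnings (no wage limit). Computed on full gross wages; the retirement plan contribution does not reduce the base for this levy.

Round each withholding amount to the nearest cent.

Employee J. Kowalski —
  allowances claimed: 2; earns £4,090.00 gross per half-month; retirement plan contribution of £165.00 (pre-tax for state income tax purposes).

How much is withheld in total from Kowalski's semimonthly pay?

£365.61

State Income Tax: taxable = £4,090.00 − £165.00 − 2×£290.00 = £3,345.00
  £61.02 + 9.39% × (£3,345.00 − £1,800.00) = £61.02 + 9.39% × £1,545.00 = £206.10
Health Levy: 3.9% × £4,090.00 = £159.51
Total: £206.10 + £159.51 = £365.61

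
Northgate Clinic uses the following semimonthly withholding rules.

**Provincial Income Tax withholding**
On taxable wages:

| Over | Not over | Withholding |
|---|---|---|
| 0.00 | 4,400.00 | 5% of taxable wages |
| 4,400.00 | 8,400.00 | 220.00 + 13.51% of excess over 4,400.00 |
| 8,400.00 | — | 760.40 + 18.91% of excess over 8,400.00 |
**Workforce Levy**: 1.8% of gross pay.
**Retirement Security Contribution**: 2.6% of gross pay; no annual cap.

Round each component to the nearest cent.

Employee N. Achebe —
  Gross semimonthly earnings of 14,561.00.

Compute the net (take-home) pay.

Provincial Income Tax: taxable = 14,561.00
  760.40 + 18.91% × (14,561.00 − 8,400.00) = 760.40 + 18.91% × 6,161.00 = 1,925.45
Workforce Levy: 1.8% × 14,561.00 = 262.10
Retirement Security Contribution: 2.6% × 14,561.00 = 378.59
Total withheld: 1,925.45 + 262.10 + 378.59 = 2,566.14
Net pay: 14,561.00 − 2,566.14 = 11,994.86

11,994.86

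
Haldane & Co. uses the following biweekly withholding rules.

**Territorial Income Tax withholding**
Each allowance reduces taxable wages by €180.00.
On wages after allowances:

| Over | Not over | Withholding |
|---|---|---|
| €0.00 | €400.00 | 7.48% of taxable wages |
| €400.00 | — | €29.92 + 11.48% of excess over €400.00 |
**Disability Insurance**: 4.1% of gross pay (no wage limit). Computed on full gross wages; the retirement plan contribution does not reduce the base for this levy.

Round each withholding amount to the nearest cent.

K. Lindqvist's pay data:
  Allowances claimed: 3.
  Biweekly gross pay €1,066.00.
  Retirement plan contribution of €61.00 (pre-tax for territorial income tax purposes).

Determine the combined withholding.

Territorial Income Tax: taxable = €1,066.00 − €61.00 − 3×€180.00 = €465.00
  €29.92 + 11.48% × (€465.00 − €400.00) = €29.92 + 11.48% × €65.00 = €37.38
Disability Insurance: 4.1% × €1,066.00 = €43.71
Total: €37.38 + €43.71 = €81.09

€81.09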